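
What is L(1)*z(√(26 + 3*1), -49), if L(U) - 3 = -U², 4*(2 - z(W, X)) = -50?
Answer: 29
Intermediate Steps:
z(W, X) = 29/2 (z(W, X) = 2 - ¼*(-50) = 2 + 25/2 = 29/2)
L(U) = 3 - U²
L(1)*z(√(26 + 3*1), -49) = (3 - 1*1²)*(29/2) = (3 - 1*1)*(29/2) = (3 - 1)*(29/2) = 2*(29/2) = 29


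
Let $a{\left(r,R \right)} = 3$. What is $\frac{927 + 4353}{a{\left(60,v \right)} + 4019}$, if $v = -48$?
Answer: $\frac{2640}{2011} \approx 1.3128$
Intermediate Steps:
$\frac{927 + 4353}{a{\left(60,v \right)} + 4019} = \frac{927 + 4353}{3 + 4019} = \frac{5280}{4022} = 5280 \cdot \frac{1}{4022} = \frac{2640}{2011}$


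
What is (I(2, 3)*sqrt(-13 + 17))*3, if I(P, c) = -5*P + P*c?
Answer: -24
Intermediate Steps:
(I(2, 3)*sqrt(-13 + 17))*3 = ((2*(-5 + 3))*sqrt(-13 + 17))*3 = ((2*(-2))*sqrt(4))*3 = -4*2*3 = -8*3 = -24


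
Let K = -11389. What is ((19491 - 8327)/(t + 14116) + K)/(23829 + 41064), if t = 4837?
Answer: -215844553/1229917029 ≈ -0.17550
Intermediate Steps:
((19491 - 8327)/(t + 14116) + K)/(23829 + 41064) = ((19491 - 8327)/(4837 + 14116) - 11389)/(23829 + 41064) = (11164/18953 - 11389)/64893 = (11164*(1/18953) - 11389)*(1/64893) = (11164/18953 - 11389)*(1/64893) = -215844553/18953*1/64893 = -215844553/1229917029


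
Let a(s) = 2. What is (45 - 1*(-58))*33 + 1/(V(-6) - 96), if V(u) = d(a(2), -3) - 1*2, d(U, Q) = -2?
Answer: 339899/100 ≈ 3399.0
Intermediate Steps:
V(u) = -4 (V(u) = -2 - 1*2 = -2 - 2 = -4)
(45 - 1*(-58))*33 + 1/(V(-6) - 96) = (45 - 1*(-58))*33 + 1/(-4 - 96) = (45 + 58)*33 + 1/(-100) = 103*33 - 1/100 = 3399 - 1/100 = 339899/100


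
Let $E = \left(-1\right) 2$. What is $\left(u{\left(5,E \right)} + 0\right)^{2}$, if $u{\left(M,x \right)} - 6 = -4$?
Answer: $4$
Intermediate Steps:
$E = -2$
$u{\left(M,x \right)} = 2$ ($u{\left(M,x \right)} = 6 - 4 = 2$)
$\left(u{\left(5,E \right)} + 0\right)^{2} = \left(2 + 0\right)^{2} = 2^{2} = 4$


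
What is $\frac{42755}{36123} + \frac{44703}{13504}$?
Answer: $\frac{2192169989}{487804992} \approx 4.4939$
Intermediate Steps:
$\frac{42755}{36123} + \frac{44703}{13504} = \frac{2192169989}{487804992}$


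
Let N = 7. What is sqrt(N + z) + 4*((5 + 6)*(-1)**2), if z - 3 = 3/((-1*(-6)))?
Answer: 44 + sqrt(42)/2 ≈ 47.240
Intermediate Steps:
z = 7/2 (z = 3 + 3/((-1*(-6))) = 3 + 3/6 = 3 + 3*(1/6) = 3 + 1/2 = 7/2 ≈ 3.5000)
sqrt(N + z) + 4*((5 + 6)*(-1)**2) = sqrt(7 + 7/2) + 4*((5 + 6)*(-1)**2) = sqrt(21/2) + 4*(11*1) = sqrt(42)/2 + 4*11 = sqrt(42)/2 + 44 = 44 + sqrt(42)/2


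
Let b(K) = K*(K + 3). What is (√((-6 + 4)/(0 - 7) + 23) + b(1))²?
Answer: (28 + √1141)²/49 ≈ 77.890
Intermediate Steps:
b(K) = K*(3 + K)
(√((-6 + 4)/(0 - 7) + 23) + b(1))² = (√((-6 + 4)/(0 - 7) + 23) + 1*(3 + 1))² = (√(-2/(-7) + 23) + 1*4)² = (√(-2*(-⅐) + 23) + 4)² = (√(2/7 + 23) + 4)² = (√(163/7) + 4)² = (√1141/7 + 4)² = (4 + √1141/7)²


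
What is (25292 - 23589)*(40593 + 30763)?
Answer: 121519268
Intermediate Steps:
(25292 - 23589)*(40593 + 30763) = 1703*71356 = 121519268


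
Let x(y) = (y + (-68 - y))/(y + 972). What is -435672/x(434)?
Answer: 153138708/17 ≈ 9.0082e+6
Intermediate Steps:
x(y) = -68/(972 + y)
-435672/x(434) = -435672/((-68/(972 + 434))) = -435672/((-68/1406)) = -435672/((-68*1/1406)) = -435672/(-34/703) = -435672*(-703/34) = 153138708/17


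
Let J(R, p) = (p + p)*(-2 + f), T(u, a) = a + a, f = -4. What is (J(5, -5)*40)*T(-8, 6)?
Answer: 28800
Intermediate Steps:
T(u, a) = 2*a
J(R, p) = -12*p (J(R, p) = (p + p)*(-2 - 4) = (2*p)*(-6) = -12*p)
(J(5, -5)*40)*T(-8, 6) = (-12*(-5)*40)*(2*6) = (60*40)*12 = 2400*12 = 28800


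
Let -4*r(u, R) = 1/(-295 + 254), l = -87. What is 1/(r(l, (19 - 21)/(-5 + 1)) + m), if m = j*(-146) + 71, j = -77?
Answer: 164/1855333 ≈ 8.8394e-5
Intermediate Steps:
r(u, R) = 1/164 (r(u, R) = -1/(4*(-295 + 254)) = -1/4/(-41) = -1/4*(-1/41) = 1/164)
m = 11313 (m = -77*(-146) + 71 = 11242 + 71 = 11313)
1/(r(l, (19 - 21)/(-5 + 1)) + m) = 1/(1/164 + 11313) = 1/(1855333/164) = 164/1855333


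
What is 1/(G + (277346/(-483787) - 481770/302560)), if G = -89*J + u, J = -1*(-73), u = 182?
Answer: -14637459472/92467255352555 ≈ -0.00015830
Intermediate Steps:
J = 73
G = -6315 (G = -89*73 + 182 = -6497 + 182 = -6315)
1/(G + (277346/(-483787) - 481770/302560)) = 1/(-6315 + (277346/(-483787) - 481770/302560)) = 1/(-6315 + (277346*(-1/483787) - 481770*1/302560)) = 1/(-6315 + (-277346/483787 - 48177/30256)) = 1/(-6315 - 31698786875/14637459472) = 1/(-92467255352555/14637459472) = -14637459472/92467255352555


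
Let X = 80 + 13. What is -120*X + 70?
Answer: -11090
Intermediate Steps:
X = 93
-120*X + 70 = -120*93 + 70 = -11160 + 70 = -11090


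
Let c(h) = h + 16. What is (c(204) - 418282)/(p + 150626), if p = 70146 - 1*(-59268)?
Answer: -209031/140020 ≈ -1.4929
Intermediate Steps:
c(h) = 16 + h
p = 129414 (p = 70146 + 59268 = 129414)
(c(204) - 418282)/(p + 150626) = ((16 + 204) - 418282)/(129414 + 150626) = (220 - 418282)/280040 = -418062*1/280040 = -209031/140020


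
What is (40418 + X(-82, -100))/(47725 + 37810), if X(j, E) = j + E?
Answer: 40236/85535 ≈ 0.47040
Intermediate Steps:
X(j, E) = E + j
(40418 + X(-82, -100))/(47725 + 37810) = (40418 + (-100 - 82))/(47725 + 37810) = (40418 - 182)/85535 = 40236*(1/85535) = 40236/85535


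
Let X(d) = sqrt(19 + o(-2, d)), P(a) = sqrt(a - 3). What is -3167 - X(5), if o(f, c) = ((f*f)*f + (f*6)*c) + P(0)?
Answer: -3167 - sqrt(-49 + I*sqrt(3)) ≈ -3167.1 - 7.0011*I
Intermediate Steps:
P(a) = sqrt(-3 + a)
o(f, c) = f**3 + I*sqrt(3) + 6*c*f (o(f, c) = ((f*f)*f + (f*6)*c) + sqrt(-3 + 0) = (f**2*f + (6*f)*c) + sqrt(-3) = (f**3 + 6*c*f) + I*sqrt(3) = f**3 + I*sqrt(3) + 6*c*f)
X(d) = sqrt(11 - 12*d + I*sqrt(3)) (X(d) = sqrt(19 + ((-2)**3 + I*sqrt(3) + 6*d*(-2))) = sqrt(19 + (-8 + I*sqrt(3) - 12*d)) = sqrt(19 + (-8 - 12*d + I*sqrt(3))) = sqrt(11 - 12*d + I*sqrt(3)))
-3167 - X(5) = -3167 - sqrt(11 - 12*5 + I*sqrt(3)) = -3167 - sqrt(11 - 60 + I*sqrt(3)) = -3167 - sqrt(-49 + I*sqrt(3))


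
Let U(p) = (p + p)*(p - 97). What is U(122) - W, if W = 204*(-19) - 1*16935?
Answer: 26911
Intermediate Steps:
U(p) = 2*p*(-97 + p) (U(p) = (2*p)*(-97 + p) = 2*p*(-97 + p))
W = -20811 (W = -3876 - 16935 = -20811)
U(122) - W = 2*122*(-97 + 122) - 1*(-20811) = 2*122*25 + 20811 = 6100 + 20811 = 26911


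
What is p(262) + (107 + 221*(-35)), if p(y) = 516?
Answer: -7112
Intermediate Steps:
p(262) + (107 + 221*(-35)) = 516 + (107 + 221*(-35)) = 516 + (107 - 7735) = 516 - 7628 = -7112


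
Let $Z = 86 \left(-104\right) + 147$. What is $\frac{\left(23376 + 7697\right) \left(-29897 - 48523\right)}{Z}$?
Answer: $\frac{2436744660}{8797} \approx 2.77 \cdot 10^{5}$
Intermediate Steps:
$Z = -8797$ ($Z = -8944 + 147 = -8797$)
$\frac{\left(23376 + 7697\right) \left(-29897 - 48523\right)}{Z} = \frac{\left(23376 + 7697\right) \left(-29897 - 48523\right)}{-8797} = 31073 \left(-78420\right) \left(- \frac{1}{8797}\right) = \left(-2436744660\right) \left(- \frac{1}{8797}\right) = \frac{2436744660}{8797}$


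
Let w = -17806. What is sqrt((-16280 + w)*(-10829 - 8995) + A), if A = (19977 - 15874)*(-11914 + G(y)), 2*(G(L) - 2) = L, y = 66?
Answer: sqrt(626981327) ≈ 25040.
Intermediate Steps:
G(L) = 2 + L/2
A = -48739537 (A = (19977 - 15874)*(-11914 + (2 + (1/2)*66)) = 4103*(-11914 + (2 + 33)) = 4103*(-11914 + 35) = 4103*(-11879) = -48739537)
sqrt((-16280 + w)*(-10829 - 8995) + A) = sqrt((-16280 - 17806)*(-10829 - 8995) - 48739537) = sqrt(-34086*(-19824) - 48739537) = sqrt(675720864 - 48739537) = sqrt(626981327)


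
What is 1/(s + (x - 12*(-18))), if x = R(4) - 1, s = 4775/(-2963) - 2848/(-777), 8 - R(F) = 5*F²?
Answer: 2302251/333950342 ≈ 0.0068940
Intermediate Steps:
R(F) = 8 - 5*F²
s = 4728449/2302251 (s = 4775*(-1/2963) - 2848*(-1/777) = -4775/2963 + 2848/777 = 4728449/2302251 ≈ 2.0538)
x = -73 (x = (8 - 5*4²) - 1 = (8 - 5*16) - 1 = (8 - 80) - 1 = -72 - 1 = -73)
1/(s + (x - 12*(-18))) = 1/(4728449/2302251 + (-73 - 12*(-18))) = 1/(4728449/2302251 + (-73 + 216)) = 1/(4728449/2302251 + 143) = 1/(333950342/2302251) = 2302251/333950342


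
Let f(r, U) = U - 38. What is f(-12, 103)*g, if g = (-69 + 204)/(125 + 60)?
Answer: 1755/37 ≈ 47.432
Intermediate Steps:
f(r, U) = -38 + U
g = 27/37 (g = 135/185 = 135*(1/185) = 27/37 ≈ 0.72973)
f(-12, 103)*g = (-38 + 103)*(27/37) = 65*(27/37) = 1755/37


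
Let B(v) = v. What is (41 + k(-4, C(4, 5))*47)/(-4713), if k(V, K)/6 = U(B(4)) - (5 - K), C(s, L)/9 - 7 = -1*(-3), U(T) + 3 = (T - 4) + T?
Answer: -24293/4713 ≈ -5.1545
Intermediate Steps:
U(T) = -7 + 2*T (U(T) = -3 + ((T - 4) + T) = -3 + ((-4 + T) + T) = -3 + (-4 + 2*T) = -7 + 2*T)
C(s, L) = 90 (C(s, L) = 63 + 9*(-1*(-3)) = 63 + 9*3 = 63 + 27 = 90)
k(V, K) = -24 + 6*K (k(V, K) = 6*((-7 + 2*4) - (5 - K)) = 6*((-7 + 8) + (-5 + K)) = 6*(1 + (-5 + K)) = 6*(-4 + K) = -24 + 6*K)
(41 + k(-4, C(4, 5))*47)/(-4713) = (41 + (-24 + 6*90)*47)/(-4713) = (41 + (-24 + 540)*47)*(-1/4713) = (41 + 516*47)*(-1/4713) = (41 + 24252)*(-1/4713) = 24293*(-1/4713) = -24293/4713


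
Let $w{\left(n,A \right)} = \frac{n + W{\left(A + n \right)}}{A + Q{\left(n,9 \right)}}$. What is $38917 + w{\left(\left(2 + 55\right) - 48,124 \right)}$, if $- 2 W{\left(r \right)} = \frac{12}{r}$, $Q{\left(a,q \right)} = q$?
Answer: $\frac{688404004}{17689} \approx 38917.0$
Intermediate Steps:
$W{\left(r \right)} = - \frac{6}{r}$ ($W{\left(r \right)} = - \frac{12 \frac{1}{r}}{2} = - \frac{6}{r}$)
$w{\left(n,A \right)} = \frac{n - \frac{6}{A + n}}{9 + A}$ ($w{\left(n,A \right)} = \frac{n - \frac{6}{A + n}}{A + 9} = \frac{n - \frac{6}{A + n}}{9 + A}$)
$38917 + w{\left(\left(2 + 55\right) - 48,124 \right)} = 38917 + \frac{-6 + \left(\left(2 + 55\right) - 48\right) \left(124 + \left(\left(2 + 55\right) - 48\right)\right)}{\left(9 + 124\right) \left(124 + \left(\left(2 + 55\right) - 48\right)\right)} = 38917 + \frac{-6 + \left(57 - 48\right) \left(124 + \left(57 - 48\right)\right)}{133 \left(124 + \left(57 - 48\right)\right)} = 38917 + \frac{-6 + 9 \left(124 + 9\right)}{133 \left(124 + 9\right)} = 38917 + \frac{-6 + 9 \cdot 133}{133 \cdot 133} = 38917 + \frac{1}{133} \cdot \frac{1}{133} \left(-6 + 1197\right) = 38917 + \frac{1}{133} \cdot \frac{1}{133} \cdot 1191 = 38917 + \frac{1191}{17689} = \frac{688404004}{17689}$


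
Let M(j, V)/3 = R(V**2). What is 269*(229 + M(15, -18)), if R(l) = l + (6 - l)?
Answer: 66443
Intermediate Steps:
R(l) = 6
M(j, V) = 18 (M(j, V) = 3*6 = 18)
269*(229 + M(15, -18)) = 269*(229 + 18) = 269*247 = 66443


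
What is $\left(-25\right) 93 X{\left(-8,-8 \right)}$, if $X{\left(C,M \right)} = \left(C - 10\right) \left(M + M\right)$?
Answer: $-669600$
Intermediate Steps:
$X{\left(C,M \right)} = 2 M \left(-10 + C\right)$ ($X{\left(C,M \right)} = \left(-10 + C\right) 2 M = 2 M \left(-10 + C\right)$)
$\left(-25\right) 93 X{\left(-8,-8 \right)} = \left(-25\right) 93 \cdot 2 \left(-8\right) \left(-10 - 8\right) = - 2325 \cdot 2 \left(-8\right) \left(-18\right) = \left(-2325\right) 288 = -669600$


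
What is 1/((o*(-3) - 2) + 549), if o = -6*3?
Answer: 1/601 ≈ 0.0016639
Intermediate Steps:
o = -18
1/((o*(-3) - 2) + 549) = 1/((-18*(-3) - 2) + 549) = 1/((54 - 2) + 549) = 1/(52 + 549) = 1/601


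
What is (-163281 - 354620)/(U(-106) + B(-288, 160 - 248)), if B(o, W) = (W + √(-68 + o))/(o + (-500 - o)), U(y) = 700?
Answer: -906554626440/1225616081 - 5179010*I*√89/1225616081 ≈ -739.67 - 0.039865*I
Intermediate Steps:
B(o, W) = -W/500 - √(-68 + o)/500 (B(o, W) = (W + √(-68 + o))/(-500) = (W + √(-68 + o))*(-1/500) = -W/500 - √(-68 + o)/500)
(-163281 - 354620)/(U(-106) + B(-288, 160 - 248)) = (-163281 - 354620)/(700 + (-(160 - 248)/500 - √(-68 - 288)/500)) = -517901/(700 + (-1/500*(-88) - I*√89/250)) = -517901/(700 + (22/125 - I*√89/250)) = -517901/(87522/125 - I*√89/250)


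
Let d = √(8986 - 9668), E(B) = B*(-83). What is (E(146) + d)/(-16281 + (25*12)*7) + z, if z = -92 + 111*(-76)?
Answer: -120923450/14181 - I*√682/14181 ≈ -8527.1 - 0.0018416*I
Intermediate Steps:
E(B) = -83*B
d = I*√682 (d = √(-682) = I*√682 ≈ 26.115*I)
z = -8528 (z = -92 - 8436 = -8528)
(E(146) + d)/(-16281 + (25*12)*7) + z = (-83*146 + I*√682)/(-16281 + (25*12)*7) - 8528 = (-12118 + I*√682)/(-16281 + 300*7) - 8528 = (-12118 + I*√682)/(-16281 + 2100) - 8528 = (-12118 + I*√682)/(-14181) - 8528 = (-12118 + I*√682)*(-1/14181) - 8528 = (12118/14181 - I*√682/14181) - 8528 = -120923450/14181 - I*√682/14181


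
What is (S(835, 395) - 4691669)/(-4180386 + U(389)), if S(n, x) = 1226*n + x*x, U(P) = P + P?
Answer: 1755967/2089804 ≈ 0.84025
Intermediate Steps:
U(P) = 2*P
S(n, x) = x² + 1226*n (S(n, x) = 1226*n + x² = x² + 1226*n)
(S(835, 395) - 4691669)/(-4180386 + U(389)) = ((395² + 1226*835) - 4691669)/(-4180386 + 2*389) = ((156025 + 1023710) - 4691669)/(-4180386 + 778) = (1179735 - 4691669)/(-4179608) = -3511934*(-1/4179608) = 1755967/2089804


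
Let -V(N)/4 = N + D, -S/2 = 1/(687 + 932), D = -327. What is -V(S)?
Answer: -2117660/1619 ≈ -1308.0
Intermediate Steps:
S = -2/1619 (S = -2/(687 + 932) = -2/1619 ≈ -0.0012353)
V(N) = 1308 - 4*N (V(N) = -4*(N - 327) = -4*(-327 + N) = 1308 - 4*N)
-V(S) = -(1308 - 4*(-2/1619)) = -(1308 + 8/1619) = -1*2117660/1619 = -2117660/1619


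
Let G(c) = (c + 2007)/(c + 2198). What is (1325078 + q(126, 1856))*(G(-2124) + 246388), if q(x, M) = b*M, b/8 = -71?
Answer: 2469331503825/37 ≈ 6.6739e+10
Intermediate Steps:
b = -568 (b = 8*(-71) = -568)
G(c) = (2007 + c)/(2198 + c)
q(x, M) = -568*M
(1325078 + q(126, 1856))*(G(-2124) + 246388) = (1325078 - 568*1856)*((2007 - 2124)/(2198 - 2124) + 246388) = (1325078 - 1054208)*(-117/74 + 246388) = 270870*((1/74)*(-117) + 246388) = 270870*(-117/74 + 246388) = 270870*(18232595/74) = 2469331503825/37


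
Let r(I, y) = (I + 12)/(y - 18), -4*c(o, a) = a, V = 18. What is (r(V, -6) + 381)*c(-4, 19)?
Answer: -28861/16 ≈ -1803.8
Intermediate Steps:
c(o, a) = -a/4
r(I, y) = (12 + I)/(-18 + y)
(r(V, -6) + 381)*c(-4, 19) = ((12 + 18)/(-18 - 6) + 381)*(-¼*19) = (30/(-24) + 381)*(-19/4) = (-1/24*30 + 381)*(-19/4) = (-5/4 + 381)*(-19/4) = (1519/4)*(-19/4) = -28861/16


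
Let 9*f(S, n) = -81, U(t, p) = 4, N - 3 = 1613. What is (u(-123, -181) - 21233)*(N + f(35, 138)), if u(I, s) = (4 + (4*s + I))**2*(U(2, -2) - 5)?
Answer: -1176134374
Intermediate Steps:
N = 1616 (N = 3 + 1613 = 1616)
f(S, n) = -9 (f(S, n) = (1/9)*(-81) = -9)
u(I, s) = -(4 + I + 4*s)**2 (u(I, s) = (4 + (4*s + I))**2*(4 - 5) = (4 + (I + 4*s))**2*(-1) = (4 + I + 4*s)**2*(-1) = -(4 + I + 4*s)**2)
(u(-123, -181) - 21233)*(N + f(35, 138)) = (-(4 - 123 + 4*(-181))**2 - 21233)*(1616 - 9) = (-(4 - 123 - 724)**2 - 21233)*1607 = (-1*(-843)**2 - 21233)*1607 = (-1*710649 - 21233)*1607 = (-710649 - 21233)*1607 = -731882*1607 = -1176134374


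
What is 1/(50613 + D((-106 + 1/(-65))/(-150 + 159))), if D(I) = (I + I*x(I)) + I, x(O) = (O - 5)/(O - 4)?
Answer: 200005/10115635891 ≈ 1.9772e-5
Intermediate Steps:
x(O) = (-5 + O)/(-4 + O)
D(I) = 2*I + I*(-5 + I)/(-4 + I) (D(I) = (I + I*((-5 + I)/(-4 + I))) + I = (I + I*(-5 + I)/(-4 + I)) + I = 2*I + I*(-5 + I)/(-4 + I))
1/(50613 + D((-106 + 1/(-65))/(-150 + 159))) = 1/(50613 + ((-106 + 1/(-65))/(-150 + 159))*(-13 + 3*((-106 + 1/(-65))/(-150 + 159)))/(-4 + (-106 + 1/(-65))/(-150 + 159))) = 1/(50613 + ((-106 - 1/65)/9)*(-13 + 3*((-106 - 1/65)/9))/(-4 + (-106 - 1/65)/9)) = 1/(50613 + (-6891/65*⅑)*(-13 + 3*(-6891/65*⅑))/(-4 - 6891/65*⅑)) = 1/(50613 - 2297*(-13 + 3*(-2297/195))/(195*(-4 - 2297/195))) = 1/(50613 - 2297*(-13 - 2297/65)/(195*(-3077/195))) = 1/(50613 - 2297/195*(-195/3077)*(-3142/65)) = 1/(50613 - 7217174/200005) = 1/(10115635891/200005) = 200005/10115635891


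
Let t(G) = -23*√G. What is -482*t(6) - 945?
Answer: -945 + 11086*√6 ≈ 26210.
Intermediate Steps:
-482*t(6) - 945 = -(-11086)*√6 - 945 = 11086*√6 - 945 = -945 + 11086*√6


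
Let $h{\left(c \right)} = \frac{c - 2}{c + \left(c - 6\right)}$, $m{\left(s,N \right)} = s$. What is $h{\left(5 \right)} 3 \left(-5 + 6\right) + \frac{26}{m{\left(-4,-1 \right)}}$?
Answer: $- \frac{17}{4} \approx -4.25$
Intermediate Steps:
$h{\left(c \right)} = \frac{-2 + c}{-6 + 2 c}$ ($h{\left(c \right)} = \frac{-2 + c}{c + \left(c - 6\right)} = \frac{-2 + c}{c + \left(-6 + c\right)} = \frac{-2 + c}{-6 + 2 c}$)
$h{\left(5 \right)} 3 \left(-5 + 6\right) + \frac{26}{m{\left(-4,-1 \right)}} = \frac{-2 + 5}{2 \left(-3 + 5\right)} 3 \left(-5 + 6\right) + \frac{26}{-4} = \frac{1}{2} \cdot \frac{1}{2} \cdot 3 \cdot 3 \cdot 1 + 26 \left(- \frac{1}{4}\right) = \frac{1}{2} \cdot \frac{1}{2} \cdot 3 \cdot 3 - \frac{13}{2} = \frac{3}{4} \cdot 3 - \frac{13}{2} = \frac{9}{4} - \frac{13}{2} = - \frac{17}{4}$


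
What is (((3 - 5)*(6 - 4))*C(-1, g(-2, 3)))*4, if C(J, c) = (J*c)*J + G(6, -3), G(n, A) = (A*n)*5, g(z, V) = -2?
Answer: 1472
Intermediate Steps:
G(n, A) = 5*A*n
C(J, c) = -90 + c*J² (C(J, c) = (J*c)*J + 5*(-3)*6 = c*J² - 90 = -90 + c*J²)
(((3 - 5)*(6 - 4))*C(-1, g(-2, 3)))*4 = (((3 - 5)*(6 - 4))*(-90 - 2*(-1)²))*4 = ((-2*2)*(-90 - 2*1))*4 = -4*(-90 - 2)*4 = -4*(-92)*4 = 368*4 = 1472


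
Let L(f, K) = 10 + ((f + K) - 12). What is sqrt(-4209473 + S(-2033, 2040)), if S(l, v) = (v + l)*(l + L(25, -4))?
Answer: I*sqrt(4223571) ≈ 2055.1*I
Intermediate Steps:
L(f, K) = -2 + K + f (L(f, K) = 10 + ((K + f) - 12) = 10 + (-12 + K + f) = -2 + K + f)
S(l, v) = (19 + l)*(l + v) (S(l, v) = (v + l)*(l + (-2 - 4 + 25)) = (l + v)*(l + 19) = (l + v)*(19 + l) = (19 + l)*(l + v))
sqrt(-4209473 + S(-2033, 2040)) = sqrt(-4209473 + ((-2033)**2 + 19*(-2033) + 19*2040 - 2033*2040)) = sqrt(-4209473 + (4133089 - 38627 + 38760 - 4147320)) = sqrt(-4209473 - 14098) = sqrt(-4223571) = I*sqrt(4223571)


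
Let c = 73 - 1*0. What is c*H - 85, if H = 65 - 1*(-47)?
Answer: 8091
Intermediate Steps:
H = 112 (H = 65 + 47 = 112)
c = 73 (c = 73 + 0 = 73)
c*H - 85 = 73*112 - 85 = 8176 - 85 = 8091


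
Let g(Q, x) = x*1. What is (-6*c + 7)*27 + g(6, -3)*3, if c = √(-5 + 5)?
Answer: 180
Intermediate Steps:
c = 0 (c = √0 = 0)
g(Q, x) = x
(-6*c + 7)*27 + g(6, -3)*3 = (-6*0 + 7)*27 - 3*3 = (0 + 7)*27 - 9 = 7*27 - 9 = 189 - 9 = 180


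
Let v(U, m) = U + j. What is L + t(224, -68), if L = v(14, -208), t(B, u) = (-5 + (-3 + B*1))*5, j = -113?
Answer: 981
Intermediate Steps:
v(U, m) = -113 + U (v(U, m) = U - 113 = -113 + U)
t(B, u) = -40 + 5*B (t(B, u) = (-5 + (-3 + B))*5 = (-8 + B)*5 = -40 + 5*B)
L = -99 (L = -113 + 14 = -99)
L + t(224, -68) = -99 + (-40 + 5*224) = -99 + (-40 + 1120) = -99 + 1080 = 981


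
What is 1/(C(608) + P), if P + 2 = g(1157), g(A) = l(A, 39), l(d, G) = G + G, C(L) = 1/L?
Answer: 608/46209 ≈ 0.013158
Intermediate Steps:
l(d, G) = 2*G
g(A) = 78 (g(A) = 2*39 = 78)
P = 76 (P = -2 + 78 = 76)
1/(C(608) + P) = 1/(1/608 + 76) = 1/(46209/608) = 608/46209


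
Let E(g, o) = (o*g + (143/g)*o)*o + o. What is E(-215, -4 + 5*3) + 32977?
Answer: 1481892/215 ≈ 6892.5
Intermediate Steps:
E(g, o) = o + o*(g*o + 143*o/g) (E(g, o) = (g*o + 143*o/g)*o + o = o*(g*o + 143*o/g) + o = o + o*(g*o + 143*o/g))
E(-215, -4 + 5*3) + 32977 = (-4 + 5*3)*(143*(-4 + 5*3) - 215*(1 - 215*(-4 + 5*3)))/(-215) + 32977 = (-4 + 15)*(-1/215)*(143*(-4 + 15) - 215*(1 - 215*(-4 + 15))) + 32977 = 11*(-1/215)*(143*11 - 215*(1 - 215*11)) + 32977 = 11*(-1/215)*(1573 - 215*(1 - 2365)) + 32977 = 11*(-1/215)*(1573 - 215*(-2364)) + 32977 = 11*(-1/215)*(1573 + 508260) + 32977 = 11*(-1/215)*509833 + 32977 = -5608163/215 + 32977 = 1481892/215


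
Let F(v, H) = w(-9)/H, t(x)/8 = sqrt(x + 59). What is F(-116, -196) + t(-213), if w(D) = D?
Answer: 9/196 + 8*I*sqrt(154) ≈ 0.045918 + 99.277*I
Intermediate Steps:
t(x) = 8*sqrt(59 + x) (t(x) = 8*sqrt(x + 59) = 8*sqrt(59 + x))
F(v, H) = -9/H
F(-116, -196) + t(-213) = -9/(-196) + 8*sqrt(59 - 213) = -9*(-1/196) + 8*sqrt(-154) = 9/196 + 8*(I*sqrt(154)) = 9/196 + 8*I*sqrt(154)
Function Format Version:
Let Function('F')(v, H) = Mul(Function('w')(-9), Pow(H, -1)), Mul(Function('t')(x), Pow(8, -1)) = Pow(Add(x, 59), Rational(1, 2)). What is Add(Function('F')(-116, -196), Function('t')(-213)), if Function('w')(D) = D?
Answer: Add(Rational(9, 196), Mul(8, I, Pow(154, Rational(1, 2)))) ≈ Add(0.045918, Mul(99.277, I))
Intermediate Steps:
Function('t')(x) = Mul(8, Pow(Add(59, x), Rational(1, 2))) (Function('t')(x) = Mul(8, Pow(Add(x, 59), Rational(1, 2))) = Mul(8, Pow(Add(59, x), Rational(1, 2))))
Function('F')(v, H) = Mul(-9, Pow(H, -1))
Add(Function('F')(-116, -196), Function('t')(-213)) = Add(Mul(-9, Pow(-196, -1)), Mul(8, Pow(Add(59, -213), Rational(1, 2)))) = Add(Mul(-9, Rational(-1, 196)), Mul(8, Pow(-154, Rational(1, 2)))) = Add(Rational(9, 196), Mul(8, Mul(I, Pow(154, Rational(1, 2))))) = Add(Rational(9, 196), Mul(8, I, Pow(154, Rational(1, 2))))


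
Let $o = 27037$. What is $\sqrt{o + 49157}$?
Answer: $3 \sqrt{8466} \approx 276.03$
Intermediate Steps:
$\sqrt{o + 49157} = \sqrt{27037 + 49157} = \sqrt{76194} = 3 \sqrt{8466}$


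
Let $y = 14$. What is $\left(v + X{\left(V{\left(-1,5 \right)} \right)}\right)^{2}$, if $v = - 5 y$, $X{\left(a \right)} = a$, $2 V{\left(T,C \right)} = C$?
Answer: $\frac{18225}{4} \approx 4556.3$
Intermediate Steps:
$V{\left(T,C \right)} = \frac{C}{2}$
$v = -70$ ($v = \left(-5\right) 14 = -70$)
$\left(v + X{\left(V{\left(-1,5 \right)} \right)}\right)^{2} = \left(-70 + \frac{1}{2} \cdot 5\right)^{2} = \left(-70 + \frac{5}{2}\right)^{2} = \left(- \frac{135}{2}\right)^{2} = \frac{18225}{4}$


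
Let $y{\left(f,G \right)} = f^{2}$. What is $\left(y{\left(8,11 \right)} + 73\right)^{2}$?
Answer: $18769$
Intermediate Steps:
$\left(y{\left(8,11 \right)} + 73\right)^{2} = \left(8^{2} + 73\right)^{2} = \left(64 + 73\right)^{2} = 137^{2} = 18769$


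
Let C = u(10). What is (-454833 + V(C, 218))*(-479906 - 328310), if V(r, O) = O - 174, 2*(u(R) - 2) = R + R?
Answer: 367567746424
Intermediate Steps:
u(R) = 2 + R (u(R) = 2 + (R + R)/2 = 2 + (2*R)/2 = 2 + R)
C = 12 (C = 2 + 10 = 12)
V(r, O) = -174 + O
(-454833 + V(C, 218))*(-479906 - 328310) = (-454833 + (-174 + 218))*(-479906 - 328310) = (-454833 + 44)*(-808216) = -454789*(-808216) = 367567746424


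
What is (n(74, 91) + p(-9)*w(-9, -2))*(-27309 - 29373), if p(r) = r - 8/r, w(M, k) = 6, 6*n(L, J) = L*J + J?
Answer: -61717251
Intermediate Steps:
n(L, J) = J/6 + J*L/6 (n(L, J) = (L*J + J)/6 = (J*L + J)/6 = (J + J*L)/6 = J/6 + J*L/6)
(n(74, 91) + p(-9)*w(-9, -2))*(-27309 - 29373) = ((⅙)*91*(1 + 74) + (-9 - 8/(-9))*6)*(-27309 - 29373) = ((⅙)*91*75 + (-9 - 8*(-⅑))*6)*(-56682) = (2275/2 + (-9 + 8/9)*6)*(-56682) = (2275/2 - 73/9*6)*(-56682) = (2275/2 - 146/3)*(-56682) = (6533/6)*(-56682) = -61717251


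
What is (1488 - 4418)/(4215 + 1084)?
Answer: -2930/5299 ≈ -0.55293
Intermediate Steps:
(1488 - 4418)/(4215 + 1084) = -2930/5299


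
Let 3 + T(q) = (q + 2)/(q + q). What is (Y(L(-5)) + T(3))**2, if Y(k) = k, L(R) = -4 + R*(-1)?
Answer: 49/36 ≈ 1.3611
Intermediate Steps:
L(R) = -4 - R
T(q) = -3 + (2 + q)/(2*q) (T(q) = -3 + (q + 2)/(q + q) = -3 + (2 + q)/((2*q)) = -3 + (2 + q)*(1/(2*q)) = -3 + (2 + q)/(2*q))
(Y(L(-5)) + T(3))**2 = ((-4 - 1*(-5)) + (-5/2 + 1/3))**2 = ((-4 + 5) + (-5/2 + 1/3))**2 = (1 - 13/6)**2 = (-7/6)**2 = 49/36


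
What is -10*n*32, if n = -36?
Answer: 11520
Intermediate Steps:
-10*n*32 = -10*(-36)*32 = 360*32 = 11520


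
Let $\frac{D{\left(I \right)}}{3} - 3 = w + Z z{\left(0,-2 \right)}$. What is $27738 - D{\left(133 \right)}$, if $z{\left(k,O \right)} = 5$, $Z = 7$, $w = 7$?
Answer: $27603$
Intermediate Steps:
$D{\left(I \right)} = 135$ ($D{\left(I \right)} = 9 + 3 \left(7 + 7 \cdot 5\right) = 9 + 3 \left(7 + 35\right) = 9 + 3 \cdot 42 = 9 + 126 = 135$)
$27738 - D{\left(133 \right)} = 27738 - 135 = 27603$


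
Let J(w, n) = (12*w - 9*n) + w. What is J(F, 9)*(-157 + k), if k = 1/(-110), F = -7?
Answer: 1485306/55 ≈ 27006.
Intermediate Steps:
J(w, n) = -9*n + 13*w (J(w, n) = (-9*n + 12*w) + w = -9*n + 13*w)
k = -1/110 ≈ -0.0090909
J(F, 9)*(-157 + k) = (-9*9 + 13*(-7))*(-157 - 1/110) = (-81 - 91)*(-17271/110) = -172*(-17271/110) = 1485306/55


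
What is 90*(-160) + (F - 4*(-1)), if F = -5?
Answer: -14401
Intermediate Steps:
90*(-160) + (F - 4*(-1)) = 90*(-160) + (-5 - 4*(-1)) = -14400 + (-5 + 4) = -14400 - 1 = -14401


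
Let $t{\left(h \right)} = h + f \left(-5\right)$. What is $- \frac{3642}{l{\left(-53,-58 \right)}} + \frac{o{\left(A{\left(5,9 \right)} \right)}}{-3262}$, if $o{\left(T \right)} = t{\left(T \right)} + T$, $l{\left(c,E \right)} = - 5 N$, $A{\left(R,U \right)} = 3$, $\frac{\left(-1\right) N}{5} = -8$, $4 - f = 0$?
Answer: $\frac{424393}{23300} \approx 18.214$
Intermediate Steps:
$f = 4$ ($f = 4 - 0 = 4 + 0 = 4$)
$N = 40$ ($N = \left(-5\right) \left(-8\right) = 40$)
$t{\left(h \right)} = -20 + h$ ($t{\left(h \right)} = h + 4 \left(-5\right) = h - 20 = -20 + h$)
$l{\left(c,E \right)} = -200$ ($l{\left(c,E \right)} = \left(-5\right) 40 = -200$)
$o{\left(T \right)} = -20 + 2 T$ ($o{\left(T \right)} = \left(-20 + T\right) + T = -20 + 2 T$)
$- \frac{3642}{l{\left(-53,-58 \right)}} + \frac{o{\left(A{\left(5,9 \right)} \right)}}{-3262} = - \frac{3642}{-200} + \frac{-20 + 2 \cdot 3}{-3262} = \left(-3642\right) \left(- \frac{1}{200}\right) + \left(-20 + 6\right) \left(- \frac{1}{3262}\right) = \frac{1821}{100} - - \frac{1}{233} = \frac{1821}{100} + \frac{1}{233} = \frac{424393}{23300}$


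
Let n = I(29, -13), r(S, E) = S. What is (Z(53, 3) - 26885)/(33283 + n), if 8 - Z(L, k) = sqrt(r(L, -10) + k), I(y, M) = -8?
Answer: -26877/33275 - 2*sqrt(14)/33275 ≈ -0.80795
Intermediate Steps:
n = -8
Z(L, k) = 8 - sqrt(L + k)
(Z(53, 3) - 26885)/(33283 + n) = ((8 - sqrt(53 + 3)) - 26885)/(33283 - 8) = ((8 - sqrt(56)) - 26885)/33275 = ((8 - 2*sqrt(14)) - 26885)*(1/33275) = (-26877 - 2*sqrt(14))*(1/33275) = -26877/33275 - 2*sqrt(14)/33275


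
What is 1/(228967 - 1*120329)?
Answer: 1/108638 ≈ 9.2049e-6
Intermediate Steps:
1/(228967 - 1*120329) = 1/(228967 - 120329) = 1/108638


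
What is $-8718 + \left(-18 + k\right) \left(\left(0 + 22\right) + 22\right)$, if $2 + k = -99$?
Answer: $-13954$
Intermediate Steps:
$k = -101$ ($k = -2 - 99 = -101$)
$-8718 + \left(-18 + k\right) \left(\left(0 + 22\right) + 22\right) = -8718 + \left(-18 - 101\right) \left(\left(0 + 22\right) + 22\right) = -8718 - 119 \left(22 + 22\right) = -8718 - 5236 = -13954$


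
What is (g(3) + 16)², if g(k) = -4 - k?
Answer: 81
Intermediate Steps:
(g(3) + 16)² = ((-4 - 1*3) + 16)² = ((-4 - 3) + 16)² = (-7 + 16)² = 9² = 81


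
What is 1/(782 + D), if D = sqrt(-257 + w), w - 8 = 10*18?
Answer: 34/26591 - I*sqrt(69)/611593 ≈ 0.0012786 - 1.3582e-5*I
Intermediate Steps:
w = 188 (w = 8 + 10*18 = 8 + 180 = 188)
D = I*sqrt(69) (D = sqrt(-257 + 188) = sqrt(-69) = I*sqrt(69) ≈ 8.3066*I)
1/(782 + D) = 1/(782 + I*sqrt(69))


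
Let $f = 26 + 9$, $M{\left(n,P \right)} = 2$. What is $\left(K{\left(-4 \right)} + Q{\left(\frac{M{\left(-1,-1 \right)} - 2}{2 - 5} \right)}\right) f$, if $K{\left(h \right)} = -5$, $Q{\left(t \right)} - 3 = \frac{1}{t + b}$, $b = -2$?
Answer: $- \frac{175}{2} \approx -87.5$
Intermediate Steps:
$Q{\left(t \right)} = 3 + \frac{1}{-2 + t}$ ($Q{\left(t \right)} = 3 + \frac{1}{t - 2} = 3 + \frac{1}{-2 + t}$)
$f = 35$
$\left(K{\left(-4 \right)} + Q{\left(\frac{M{\left(-1,-1 \right)} - 2}{2 - 5} \right)}\right) f = \left(-5 + \frac{-5 + 3 \frac{2 - 2}{2 - 5}}{-2 + \frac{2 - 2}{2 - 5}}\right) 35 = \left(-5 + \frac{-5 + 3 \frac{0}{-3}}{-2 + \frac{0}{-3}}\right) 35 = \left(-5 + \frac{-5 + 3 \cdot 0 \left(- \frac{1}{3}\right)}{-2 + 0 \left(- \frac{1}{3}\right)}\right) 35 = \left(-5 + \frac{-5 + 3 \cdot 0}{-2 + 0}\right) 35 = \left(-5 + \frac{-5 + 0}{-2}\right) 35 = \left(-5 - - \frac{5}{2}\right) 35 = \left(-5 + \frac{5}{2}\right) 35 = \left(- \frac{5}{2}\right) 35 = - \frac{175}{2}$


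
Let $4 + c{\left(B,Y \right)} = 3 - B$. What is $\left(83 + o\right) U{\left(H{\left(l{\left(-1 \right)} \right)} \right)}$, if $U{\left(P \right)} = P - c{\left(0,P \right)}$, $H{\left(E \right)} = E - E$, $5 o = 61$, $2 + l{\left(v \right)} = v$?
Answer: $\frac{476}{5} \approx 95.2$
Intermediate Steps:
$l{\left(v \right)} = -2 + v$
$c{\left(B,Y \right)} = -1 - B$ ($c{\left(B,Y \right)} = -4 - \left(-3 + B\right) = -1 - B$)
$o = \frac{61}{5}$ ($o = \frac{1}{5} \cdot 61 = \frac{61}{5} \approx 12.2$)
$H{\left(E \right)} = 0$
$U{\left(P \right)} = 1 + P$ ($U{\left(P \right)} = P - \left(-1 - 0\right) = P - \left(-1 + 0\right) = P - -1 = P + 1 = 1 + P$)
$\left(83 + o\right) U{\left(H{\left(l{\left(-1 \right)} \right)} \right)} = \left(83 + \frac{61}{5}\right) \left(1 + 0\right) = \frac{476}{5} \cdot 1 = \frac{476}{5}$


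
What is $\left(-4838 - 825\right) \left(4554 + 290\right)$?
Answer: $-27431572$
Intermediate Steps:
$\left(-4838 - 825\right) \left(4554 + 290\right) = \left(-5663\right) 4844 = -27431572$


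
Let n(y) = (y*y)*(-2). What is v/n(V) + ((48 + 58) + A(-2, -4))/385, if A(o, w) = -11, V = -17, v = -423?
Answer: 43553/44506 ≈ 0.97859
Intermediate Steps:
n(y) = -2*y² (n(y) = y²*(-2) = -2*y²)
v/n(V) + ((48 + 58) + A(-2, -4))/385 = -423/((-2*(-17)²)) + ((48 + 58) - 11)/385 = -423/((-2*289)) + (106 - 11)*(1/385) = -423/(-578) + 95*(1/385) = -423*(-1/578) + 19/77 = 423/578 + 19/77 = 43553/44506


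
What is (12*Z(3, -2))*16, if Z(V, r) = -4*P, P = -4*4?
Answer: 12288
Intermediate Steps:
P = -16
Z(V, r) = 64 (Z(V, r) = -4*(-16) = 64)
(12*Z(3, -2))*16 = (12*64)*16 = 768*16 = 12288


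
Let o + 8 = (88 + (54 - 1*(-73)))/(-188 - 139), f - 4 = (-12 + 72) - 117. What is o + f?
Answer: -20162/327 ≈ -61.657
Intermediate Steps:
f = -53 (f = 4 + ((-12 + 72) - 117) = 4 + (60 - 117) = 4 - 57 = -53)
o = -2831/327 (o = -8 + (88 + (54 - 1*(-73)))/(-188 - 139) = -8 + (88 + (54 + 73))/(-327) = -8 + (88 + 127)*(-1/327) = -8 + 215*(-1/327) = -8 - 215/327 = -2831/327 ≈ -8.6575)
o + f = -2831/327 - 53 = -20162/327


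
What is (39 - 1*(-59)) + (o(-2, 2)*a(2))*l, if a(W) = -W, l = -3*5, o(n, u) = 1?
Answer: 128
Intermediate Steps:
l = -15
(39 - 1*(-59)) + (o(-2, 2)*a(2))*l = (39 - 1*(-59)) + (1*(-1*2))*(-15) = (39 + 59) + (1*(-2))*(-15) = 98 - 2*(-15) = 98 + 30 = 128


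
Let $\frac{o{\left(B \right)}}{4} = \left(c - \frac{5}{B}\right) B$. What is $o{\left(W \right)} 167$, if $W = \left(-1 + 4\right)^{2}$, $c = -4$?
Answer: $-27388$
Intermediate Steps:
$W = 9$ ($W = 3^{2} = 9$)
$o{\left(B \right)} = 4 B \left(-4 - \frac{5}{B}\right)$ ($o{\left(B \right)} = 4 \left(-4 - \frac{5}{B}\right) B = 4 B \left(-4 - \frac{5}{B}\right)$)
$o{\left(W \right)} 167 = \left(-20 - 144\right) 167 = \left(-164\right) 167 = -27388$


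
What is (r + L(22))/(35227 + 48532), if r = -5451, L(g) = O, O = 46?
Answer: -5405/83759 ≈ -0.064530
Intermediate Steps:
L(g) = 46
(r + L(22))/(35227 + 48532) = (-5451 + 46)/(35227 + 48532) = -5405/83759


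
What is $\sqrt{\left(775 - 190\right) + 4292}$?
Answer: $\sqrt{4877} \approx 69.836$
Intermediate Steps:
$\sqrt{\left(775 - 190\right) + 4292} = \sqrt{585 + 4292} = \sqrt{4877}$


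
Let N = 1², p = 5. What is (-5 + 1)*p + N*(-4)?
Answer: -24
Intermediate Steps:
N = 1
(-5 + 1)*p + N*(-4) = (-5 + 1)*5 + 1*(-4) = -4*5 - 4 = -20 - 4 = -24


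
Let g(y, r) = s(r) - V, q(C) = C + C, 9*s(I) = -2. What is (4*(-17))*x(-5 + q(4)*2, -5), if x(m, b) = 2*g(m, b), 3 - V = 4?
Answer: -952/9 ≈ -105.78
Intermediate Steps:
V = -1 (V = 3 - 1*4 = 3 - 4 = -1)
s(I) = -2/9 (s(I) = (1/9)*(-2) = -2/9)
q(C) = 2*C
g(y, r) = 7/9 (g(y, r) = -2/9 - 1*(-1) = -2/9 + 1 = 7/9)
x(m, b) = 14/9 (x(m, b) = 2*(7/9) = 14/9)
(4*(-17))*x(-5 + q(4)*2, -5) = (4*(-17))*(14/9) = -68*14/9 = -952/9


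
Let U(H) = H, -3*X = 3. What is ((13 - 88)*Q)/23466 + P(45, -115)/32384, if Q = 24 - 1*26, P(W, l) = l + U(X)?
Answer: 88981/31663456 ≈ 0.0028102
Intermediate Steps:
X = -1 (X = -1/3*3 = -1)
P(W, l) = -1 + l (P(W, l) = l - 1 = -1 + l)
Q = -2 (Q = 24 - 26 = -2)
((13 - 88)*Q)/23466 + P(45, -115)/32384 = ((13 - 88)*(-2))/23466 + (-1 - 115)/32384 = -75*(-2)*(1/23466) - 116*1/32384 = 150*(1/23466) - 29/8096 = 25/3911 - 29/8096 = 88981/31663456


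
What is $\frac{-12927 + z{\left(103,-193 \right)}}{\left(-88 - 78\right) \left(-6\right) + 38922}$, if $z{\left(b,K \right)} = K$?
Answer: $- \frac{6560}{19959} \approx -0.32867$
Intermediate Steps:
$\frac{-12927 + z{\left(103,-193 \right)}}{\left(-88 - 78\right) \left(-6\right) + 38922} = \frac{-12927 - 193}{\left(-88 - 78\right) \left(-6\right) + 38922} = - \frac{13120}{\left(-166\right) \left(-6\right) + 38922} = - \frac{13120}{996 + 38922} = - \frac{13120}{39918} = \left(-13120\right) \frac{1}{39918} = - \frac{6560}{19959}$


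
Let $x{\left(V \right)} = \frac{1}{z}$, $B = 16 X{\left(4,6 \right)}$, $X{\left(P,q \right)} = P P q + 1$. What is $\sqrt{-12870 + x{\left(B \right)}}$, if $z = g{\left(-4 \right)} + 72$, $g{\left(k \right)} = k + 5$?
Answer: $\frac{i \sqrt{68584157}}{73} \approx 113.45 i$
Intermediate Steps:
$X{\left(P,q \right)} = 1 + q P^{2}$ ($X{\left(P,q \right)} = P^{2} q + 1 = q P^{2} + 1 = 1 + q P^{2}$)
$g{\left(k \right)} = 5 + k$
$z = 73$ ($z = \left(5 - 4\right) + 72 = 1 + 72 = 73$)
$B = 1552$ ($B = 16 \left(1 + 6 \cdot 4^{2}\right) = 16 \left(1 + 6 \cdot 16\right) = 16 \left(1 + 96\right) = 16 \cdot 97 = 1552$)
$x{\left(V \right)} = \frac{1}{73}$
$\sqrt{-12870 + x{\left(B \right)}} = \sqrt{-12870 + \frac{1}{73}} = \sqrt{- \frac{939509}{73}} = \frac{i \sqrt{68584157}}{73}$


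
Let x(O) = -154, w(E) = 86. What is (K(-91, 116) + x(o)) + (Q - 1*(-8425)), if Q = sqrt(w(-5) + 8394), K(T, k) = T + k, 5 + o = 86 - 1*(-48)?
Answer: 8296 + 4*sqrt(530) ≈ 8388.1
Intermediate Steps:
o = 129 (o = -5 + (86 - 1*(-48)) = -5 + (86 + 48) = -5 + 134 = 129)
Q = 4*sqrt(530) (Q = sqrt(86 + 8394) = sqrt(8480) = 4*sqrt(530) ≈ 92.087)
(K(-91, 116) + x(o)) + (Q - 1*(-8425)) = ((-91 + 116) - 154) + (4*sqrt(530) - 1*(-8425)) = (25 - 154) + (4*sqrt(530) + 8425) = -129 + (8425 + 4*sqrt(530)) = 8296 + 4*sqrt(530)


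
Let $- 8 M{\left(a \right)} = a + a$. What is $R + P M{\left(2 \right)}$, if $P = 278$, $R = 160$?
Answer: $21$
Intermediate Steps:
$M{\left(a \right)} = - \frac{a}{4}$ ($M{\left(a \right)} = - \frac{a + a}{8} = - \frac{2 a}{8} = - \frac{a}{4}$)
$R + P M{\left(2 \right)} = 160 + 278 \left(\left(- \frac{1}{4}\right) 2\right) = 160 + 278 \left(- \frac{1}{2}\right) = 160 - 139 = 21$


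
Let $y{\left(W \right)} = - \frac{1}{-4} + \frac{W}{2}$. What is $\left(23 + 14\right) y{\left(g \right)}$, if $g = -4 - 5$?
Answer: $- \frac{629}{4} \approx -157.25$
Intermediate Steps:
$g = -9$ ($g = -4 - 5 = -9$)
$y{\left(W \right)} = \frac{1}{4} + \frac{W}{2}$ ($y{\left(W \right)} = \left(-1\right) \left(- \frac{1}{4}\right) + W \frac{1}{2} = \frac{1}{4} + \frac{W}{2}$)
$\left(23 + 14\right) y{\left(g \right)} = \left(23 + 14\right) \left(\frac{1}{4} + \frac{1}{2} \left(-9\right)\right) = 37 \left(\frac{1}{4} - \frac{9}{2}\right) = 37 \left(- \frac{17}{4}\right) = - \frac{629}{4}$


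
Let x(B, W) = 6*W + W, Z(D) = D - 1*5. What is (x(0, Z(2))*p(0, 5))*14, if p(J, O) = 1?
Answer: -294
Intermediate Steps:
Z(D) = -5 + D (Z(D) = D - 5 = -5 + D)
x(B, W) = 7*W
(x(0, Z(2))*p(0, 5))*14 = ((7*(-5 + 2))*1)*14 = ((7*(-3))*1)*14 = -21*1*14 = -21*14 = -294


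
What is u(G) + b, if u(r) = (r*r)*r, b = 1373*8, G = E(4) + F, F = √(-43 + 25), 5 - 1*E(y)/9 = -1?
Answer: 165532 + 26190*I*√2 ≈ 1.6553e+5 + 37038.0*I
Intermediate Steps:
E(y) = 54 (E(y) = 45 - 9*(-1) = 45 + 9 = 54)
F = 3*I*√2 (F = √(-18) = 3*I*√2 ≈ 4.2426*I)
G = 54 + 3*I*√2 ≈ 54.0 + 4.2426*I
b = 10984
u(r) = r³ (u(r) = r²*r = r³)
u(G) + b = (54 + 3*I*√2)³ + 10984 = 10984 + (54 + 3*I*√2)³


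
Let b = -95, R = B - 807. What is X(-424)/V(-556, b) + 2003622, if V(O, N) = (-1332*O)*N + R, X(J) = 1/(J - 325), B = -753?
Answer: 105586856527748401/52697992200 ≈ 2.0036e+6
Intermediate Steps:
X(J) = 1/(-325 + J)
R = -1560 (R = -753 - 807 = -1560)
V(O, N) = -1560 - 1332*N*O (V(O, N) = (-1332*O)*N - 1560 = -1332*N*O - 1560 = -1560 - 1332*N*O)
X(-424)/V(-556, b) + 2003622 = 1/((-325 - 424)*(-1560 - 1332*(-95)*(-556))) + 2003622 = 1/((-749)*(-1560 - 70356240)) + 2003622 = -1/749/(-70357800) + 2003622 = -1/749*(-1/70357800) + 2003622 = 1/52697992200 + 2003622 = 105586856527748401/52697992200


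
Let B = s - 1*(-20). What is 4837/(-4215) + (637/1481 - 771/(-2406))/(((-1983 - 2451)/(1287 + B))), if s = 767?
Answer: -1848198452467/1233247345790 ≈ -1.4986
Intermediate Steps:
B = 787 (B = 767 - 1*(-20) = 767 + 20 = 787)
4837/(-4215) + (637/1481 - 771/(-2406))/(((-1983 - 2451)/(1287 + B))) = 4837/(-4215) + (637/1481 - 771/(-2406))/(((-1983 - 2451)/(1287 + 787))) = 4837*(-1/4215) + (637*(1/1481) - 771*(-1/2406))/((-4434/2074)) = -4837/4215 + (637/1481 + 257/802)/((-4434*1/2074)) = -4837/4215 + 891491/(1187762*(-2217/1037)) = -4837/4215 + (891491/1187762)*(-1037/2217) = -4837/4215 - 924476167/2633268354 = -1848198452467/1233247345790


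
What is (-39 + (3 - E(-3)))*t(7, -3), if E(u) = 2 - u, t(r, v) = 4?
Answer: -164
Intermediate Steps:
(-39 + (3 - E(-3)))*t(7, -3) = (-39 + (3 - (2 - 1*(-3))))*4 = (-39 + (3 - (2 + 3)))*4 = (-39 + (3 - 1*5))*4 = (-39 + (3 - 5))*4 = (-39 - 2)*4 = -41*4 = -164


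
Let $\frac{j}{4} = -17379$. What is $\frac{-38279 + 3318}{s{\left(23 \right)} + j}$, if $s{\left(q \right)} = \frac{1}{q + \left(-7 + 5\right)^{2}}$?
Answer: $\frac{943947}{1876931} \approx 0.50292$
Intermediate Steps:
$j = -69516$ ($j = 4 \left(-17379\right) = -69516$)
$s{\left(q \right)} = \frac{1}{4 + q}$ ($s{\left(q \right)} = \frac{1}{q + \left(-2\right)^{2}} = \frac{1}{q + 4} = \frac{1}{4 + q}$)
$\frac{-38279 + 3318}{s{\left(23 \right)} + j} = \frac{-38279 + 3318}{\frac{1}{4 + 23} - 69516} = - \frac{34961}{\frac{1}{27} - 69516} = - \frac{34961}{- \frac{1876931}{27}} = \left(-34961\right) \left(- \frac{27}{1876931}\right) = \frac{943947}{1876931}$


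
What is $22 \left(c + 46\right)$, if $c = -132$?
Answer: $-1892$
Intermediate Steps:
$22 \left(c + 46\right) = 22 \left(-132 + 46\right) = 22 \left(-86\right) = -1892$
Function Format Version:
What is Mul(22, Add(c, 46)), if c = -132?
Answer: -1892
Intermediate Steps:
Mul(22, Add(c, 46)) = Mul(22, Add(-132, 46)) = Mul(22, -86) = -1892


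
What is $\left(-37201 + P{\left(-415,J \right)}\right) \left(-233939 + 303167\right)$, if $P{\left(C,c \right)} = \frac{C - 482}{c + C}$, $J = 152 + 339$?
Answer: $- \frac{48947190111}{19} \approx -2.5762 \cdot 10^{9}$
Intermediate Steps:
$J = 491$
$P{\left(C,c \right)} = \frac{-482 + C}{C + c}$
$\left(-37201 + P{\left(-415,J \right)}\right) \left(-233939 + 303167\right) = \left(-37201 + \frac{-482 - 415}{-415 + 491}\right) \left(-233939 + 303167\right) = \left(-37201 + \frac{1}{76} \left(-897\right)\right) 69228 = \left(-37201 - \frac{897}{76}\right) 69228 = \left(- \frac{2828173}{76}\right) 69228 = - \frac{48947190111}{19}$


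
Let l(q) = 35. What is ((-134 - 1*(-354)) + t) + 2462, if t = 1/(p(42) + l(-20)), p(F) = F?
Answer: 206515/77 ≈ 2682.0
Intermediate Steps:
t = 1/77 (t = 1/(42 + 35) = 1/77 ≈ 0.012987)
((-134 - 1*(-354)) + t) + 2462 = ((-134 - 1*(-354)) + 1/77) + 2462 = ((-134 + 354) + 1/77) + 2462 = (220 + 1/77) + 2462 = 16941/77 + 2462 = 206515/77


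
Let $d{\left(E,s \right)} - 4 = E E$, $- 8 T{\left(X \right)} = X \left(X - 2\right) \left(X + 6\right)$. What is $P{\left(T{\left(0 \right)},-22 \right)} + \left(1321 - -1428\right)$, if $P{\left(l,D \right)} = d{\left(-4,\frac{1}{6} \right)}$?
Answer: $2769$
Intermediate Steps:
$T{\left(X \right)} = - \frac{X \left(-2 + X\right) \left(6 + X\right)}{8}$ ($T{\left(X \right)} = - \frac{X \left(X - 2\right) \left(X + 6\right)}{8} = - \frac{X \left(-2 + X\right) \left(6 + X\right)}{8}$)
$d{\left(E,s \right)} = 4 + E^{2}$ ($d{\left(E,s \right)} = 4 + E E = 4 + E^{2}$)
$P{\left(l,D \right)} = 20$ ($P{\left(l,D \right)} = 4 + \left(-4\right)^{2} = 4 + 16 = 20$)
$P{\left(T{\left(0 \right)},-22 \right)} + \left(1321 - -1428\right) = 20 + \left(1321 - -1428\right) = 20 + \left(1321 + 1428\right) = 20 + 2749 = 2769$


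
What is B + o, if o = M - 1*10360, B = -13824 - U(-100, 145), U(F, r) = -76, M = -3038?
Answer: -27146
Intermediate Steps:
B = -13748 (B = -13824 - 1*(-76) = -13824 + 76 = -13748)
o = -13398 (o = -3038 - 1*10360 = -3038 - 10360 = -13398)
B + o = -13748 - 13398 = -27146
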